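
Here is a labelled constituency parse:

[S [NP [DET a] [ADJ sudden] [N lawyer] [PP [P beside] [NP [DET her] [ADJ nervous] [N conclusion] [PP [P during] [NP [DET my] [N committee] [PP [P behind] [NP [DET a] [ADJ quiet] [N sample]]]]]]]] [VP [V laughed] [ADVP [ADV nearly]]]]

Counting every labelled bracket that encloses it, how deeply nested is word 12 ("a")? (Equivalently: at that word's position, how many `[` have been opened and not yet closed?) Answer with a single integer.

Path from the root down to the word: S → NP → PP → NP → PP → NP → PP → NP → DET. That is 9 enclosing brackets.

9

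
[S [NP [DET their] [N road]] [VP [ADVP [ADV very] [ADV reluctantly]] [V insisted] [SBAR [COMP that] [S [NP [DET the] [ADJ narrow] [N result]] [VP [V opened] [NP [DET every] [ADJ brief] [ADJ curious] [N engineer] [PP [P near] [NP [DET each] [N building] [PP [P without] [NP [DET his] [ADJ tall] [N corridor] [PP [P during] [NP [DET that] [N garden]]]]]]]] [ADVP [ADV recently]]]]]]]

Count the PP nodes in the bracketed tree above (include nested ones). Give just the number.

3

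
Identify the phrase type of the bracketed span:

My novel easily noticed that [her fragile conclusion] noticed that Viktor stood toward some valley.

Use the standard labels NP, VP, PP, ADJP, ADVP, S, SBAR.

NP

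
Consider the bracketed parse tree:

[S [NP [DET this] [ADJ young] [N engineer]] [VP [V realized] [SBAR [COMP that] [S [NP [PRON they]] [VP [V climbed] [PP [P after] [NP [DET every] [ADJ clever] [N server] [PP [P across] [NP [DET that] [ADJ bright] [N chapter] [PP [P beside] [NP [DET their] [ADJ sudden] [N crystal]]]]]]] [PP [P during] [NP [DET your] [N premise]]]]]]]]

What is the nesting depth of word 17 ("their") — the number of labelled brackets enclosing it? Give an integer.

Counting open brackets not yet closed at "their": [S [VP [SBAR [S [VP [PP [NP [PP [NP [PP [NP [DET = 12.

12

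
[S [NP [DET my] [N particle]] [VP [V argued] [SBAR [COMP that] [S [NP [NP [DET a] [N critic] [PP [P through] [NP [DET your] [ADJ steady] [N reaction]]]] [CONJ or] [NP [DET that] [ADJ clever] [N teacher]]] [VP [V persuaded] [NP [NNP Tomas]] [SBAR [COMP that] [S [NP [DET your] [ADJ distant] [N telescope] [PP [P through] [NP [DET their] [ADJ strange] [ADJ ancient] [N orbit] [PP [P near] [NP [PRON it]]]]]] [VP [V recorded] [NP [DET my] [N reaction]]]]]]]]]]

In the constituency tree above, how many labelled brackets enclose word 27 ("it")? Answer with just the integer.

13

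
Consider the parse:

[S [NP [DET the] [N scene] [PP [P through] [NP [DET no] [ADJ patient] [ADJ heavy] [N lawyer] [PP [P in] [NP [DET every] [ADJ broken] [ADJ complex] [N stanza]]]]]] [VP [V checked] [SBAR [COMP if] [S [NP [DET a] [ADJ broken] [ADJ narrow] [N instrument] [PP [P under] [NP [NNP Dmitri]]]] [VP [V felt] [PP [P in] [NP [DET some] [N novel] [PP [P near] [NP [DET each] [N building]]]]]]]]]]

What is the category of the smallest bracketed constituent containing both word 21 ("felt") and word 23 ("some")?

Word 21 lies under S → VP → SBAR → S → VP → V; word 23 lies under S → VP → SBAR → S → VP → PP → NP → DET. The lowest shared node is the VP.

VP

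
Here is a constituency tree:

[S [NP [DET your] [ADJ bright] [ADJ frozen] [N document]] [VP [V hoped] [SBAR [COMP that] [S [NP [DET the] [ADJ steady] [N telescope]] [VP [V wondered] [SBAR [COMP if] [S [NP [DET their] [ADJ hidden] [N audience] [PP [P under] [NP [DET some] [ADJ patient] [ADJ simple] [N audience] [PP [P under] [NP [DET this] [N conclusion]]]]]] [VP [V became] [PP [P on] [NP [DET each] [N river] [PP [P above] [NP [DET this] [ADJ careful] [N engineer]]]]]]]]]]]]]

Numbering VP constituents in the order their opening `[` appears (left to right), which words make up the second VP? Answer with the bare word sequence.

wondered if their hidden audience under some patient simple audience under this conclusion became on each river above this careful engineer

Opening `[VP` markers occur at word positions 5, 10, 23; the second of these opens the constituent [VP wondered if their hidden audience under some patient simple audience under this conclusion became on each river above this careful engineer].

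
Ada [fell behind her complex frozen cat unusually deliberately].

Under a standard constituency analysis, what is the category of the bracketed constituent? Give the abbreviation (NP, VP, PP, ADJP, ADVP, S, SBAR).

VP

The bracketed span "fell behind her complex frozen cat unusually deliberately" is headed by "fell", making it a verb phrase (VP).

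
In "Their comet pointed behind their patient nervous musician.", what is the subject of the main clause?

their comet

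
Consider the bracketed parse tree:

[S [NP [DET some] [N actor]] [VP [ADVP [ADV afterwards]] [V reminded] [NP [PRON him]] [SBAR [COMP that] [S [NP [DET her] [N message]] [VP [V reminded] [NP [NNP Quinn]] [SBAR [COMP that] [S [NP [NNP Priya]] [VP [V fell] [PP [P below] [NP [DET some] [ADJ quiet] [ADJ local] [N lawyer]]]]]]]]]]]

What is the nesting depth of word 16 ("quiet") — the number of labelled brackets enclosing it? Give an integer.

11

Counting open brackets not yet closed at "quiet": [S [VP [SBAR [S [VP [SBAR [S [VP [PP [NP [ADJ = 11.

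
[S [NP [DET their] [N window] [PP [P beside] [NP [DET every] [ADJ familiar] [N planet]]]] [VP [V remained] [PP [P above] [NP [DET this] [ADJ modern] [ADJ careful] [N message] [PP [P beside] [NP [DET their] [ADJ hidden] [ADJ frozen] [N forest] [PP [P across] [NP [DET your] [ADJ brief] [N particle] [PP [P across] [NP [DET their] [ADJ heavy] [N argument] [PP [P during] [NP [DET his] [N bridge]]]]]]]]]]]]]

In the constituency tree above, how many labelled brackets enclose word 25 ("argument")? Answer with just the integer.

11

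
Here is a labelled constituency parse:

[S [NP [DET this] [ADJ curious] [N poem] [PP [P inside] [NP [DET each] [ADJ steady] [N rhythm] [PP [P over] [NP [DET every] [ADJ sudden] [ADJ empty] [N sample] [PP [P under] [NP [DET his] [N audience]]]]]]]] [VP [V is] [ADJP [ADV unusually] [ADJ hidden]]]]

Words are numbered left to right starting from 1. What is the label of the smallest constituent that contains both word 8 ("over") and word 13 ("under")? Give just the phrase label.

The smallest bracket enclosing both words is [PP over every sudden empty sample under his audience], so the label is PP.

PP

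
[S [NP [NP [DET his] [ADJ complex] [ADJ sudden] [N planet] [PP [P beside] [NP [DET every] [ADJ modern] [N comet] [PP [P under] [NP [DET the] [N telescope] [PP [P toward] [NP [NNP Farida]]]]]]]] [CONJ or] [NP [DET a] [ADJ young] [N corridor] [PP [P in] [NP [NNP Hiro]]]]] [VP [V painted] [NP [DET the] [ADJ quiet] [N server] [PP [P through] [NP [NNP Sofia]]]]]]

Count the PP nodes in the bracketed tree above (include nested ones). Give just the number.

5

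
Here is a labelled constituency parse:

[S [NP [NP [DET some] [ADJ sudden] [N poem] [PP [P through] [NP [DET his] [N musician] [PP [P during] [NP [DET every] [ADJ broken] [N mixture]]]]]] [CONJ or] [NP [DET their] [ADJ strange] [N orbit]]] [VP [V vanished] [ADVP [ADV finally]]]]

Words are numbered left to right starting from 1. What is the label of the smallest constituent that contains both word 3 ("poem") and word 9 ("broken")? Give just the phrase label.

NP

Both words fall inside [NP some sudden poem through his musician during every broken mixture] (words 1–10), and no smaller constituent contains them both. Label: NP.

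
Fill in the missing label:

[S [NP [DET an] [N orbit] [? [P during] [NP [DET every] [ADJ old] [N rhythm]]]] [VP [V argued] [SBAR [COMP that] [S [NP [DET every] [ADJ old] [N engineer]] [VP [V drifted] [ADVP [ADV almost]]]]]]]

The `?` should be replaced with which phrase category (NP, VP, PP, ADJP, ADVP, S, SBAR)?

A constituent whose immediate children are P 'during', NP is a prepositional phrase: PP.

PP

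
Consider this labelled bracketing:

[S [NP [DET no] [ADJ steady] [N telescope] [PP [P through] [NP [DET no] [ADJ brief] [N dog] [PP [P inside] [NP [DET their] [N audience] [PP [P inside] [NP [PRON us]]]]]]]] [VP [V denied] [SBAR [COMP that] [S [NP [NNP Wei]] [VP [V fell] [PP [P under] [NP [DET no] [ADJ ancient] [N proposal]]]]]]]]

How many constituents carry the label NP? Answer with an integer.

The NP constituents are: [NP no steady telescope through no brief dog inside their audience inside us]; [NP no brief dog inside their audience inside us]; [NP their audience inside us]; [NP us]; [NP Wei]; [NP no ancient proposal]. Total: 6.

6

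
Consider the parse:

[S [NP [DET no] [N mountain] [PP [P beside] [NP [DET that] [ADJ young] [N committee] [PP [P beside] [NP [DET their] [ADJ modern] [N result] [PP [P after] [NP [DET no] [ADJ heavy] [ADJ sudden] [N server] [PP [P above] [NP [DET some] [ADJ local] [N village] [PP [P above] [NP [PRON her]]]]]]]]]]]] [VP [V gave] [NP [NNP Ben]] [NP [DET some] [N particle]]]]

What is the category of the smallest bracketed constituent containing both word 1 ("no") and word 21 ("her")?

NP

Word 1 lies under S → NP → DET; word 21 lies under S → NP → PP → NP → PP → NP → PP → NP → PP → NP → PP → NP → PRON. The lowest shared node is the NP.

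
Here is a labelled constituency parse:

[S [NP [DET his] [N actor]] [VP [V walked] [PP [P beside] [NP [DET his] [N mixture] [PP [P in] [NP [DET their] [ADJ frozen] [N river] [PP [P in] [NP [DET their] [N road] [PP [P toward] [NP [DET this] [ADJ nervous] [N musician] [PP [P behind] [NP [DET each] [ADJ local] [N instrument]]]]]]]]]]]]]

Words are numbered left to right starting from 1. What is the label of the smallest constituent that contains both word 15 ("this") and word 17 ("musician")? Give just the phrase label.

NP

The smallest bracket enclosing both words is [NP this nervous musician behind each local instrument], so the label is NP.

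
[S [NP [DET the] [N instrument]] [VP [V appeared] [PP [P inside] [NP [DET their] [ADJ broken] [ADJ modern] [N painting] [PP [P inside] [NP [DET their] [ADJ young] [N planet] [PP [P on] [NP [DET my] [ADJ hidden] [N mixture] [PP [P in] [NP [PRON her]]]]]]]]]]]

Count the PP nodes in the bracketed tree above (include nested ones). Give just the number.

The PP constituents are: [PP inside their broken modern painting inside their young planet on my hidden mixture in her]; [PP inside their young planet on my hidden mixture in her]; [PP on my hidden mixture in her]; [PP in her]. Total: 4.

4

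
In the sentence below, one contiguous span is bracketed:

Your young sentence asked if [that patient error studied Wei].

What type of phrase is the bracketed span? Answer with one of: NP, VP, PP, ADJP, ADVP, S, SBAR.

S

The span is built around the head "studied" — a clause (S).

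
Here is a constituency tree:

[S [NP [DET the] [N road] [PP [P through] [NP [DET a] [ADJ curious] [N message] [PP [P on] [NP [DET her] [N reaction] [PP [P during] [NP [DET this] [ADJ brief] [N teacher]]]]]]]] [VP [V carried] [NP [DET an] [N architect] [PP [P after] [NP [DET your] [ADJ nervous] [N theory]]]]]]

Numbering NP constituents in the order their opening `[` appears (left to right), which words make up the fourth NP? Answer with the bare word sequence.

this brief teacher

The NP opening brackets appear, in order, over: "the road through a curious message on her reaction during this brief teacher"; "a curious message on her reaction during this brief teacher"; "her reaction during this brief teacher"; "this brief teacher"; "an architect after your nervous theory"; "your nervous theory". The fourth one spans "this brief teacher".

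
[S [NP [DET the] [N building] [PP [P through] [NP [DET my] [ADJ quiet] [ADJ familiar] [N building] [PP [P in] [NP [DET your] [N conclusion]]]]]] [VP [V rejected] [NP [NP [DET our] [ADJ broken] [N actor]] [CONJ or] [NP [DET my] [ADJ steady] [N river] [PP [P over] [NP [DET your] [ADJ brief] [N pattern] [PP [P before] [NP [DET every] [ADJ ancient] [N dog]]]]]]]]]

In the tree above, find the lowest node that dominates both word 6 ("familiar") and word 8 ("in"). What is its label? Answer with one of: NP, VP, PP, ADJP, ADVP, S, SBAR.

NP

Both words fall inside [NP my quiet familiar building in your conclusion] (words 4–10), and no smaller constituent contains them both. Label: NP.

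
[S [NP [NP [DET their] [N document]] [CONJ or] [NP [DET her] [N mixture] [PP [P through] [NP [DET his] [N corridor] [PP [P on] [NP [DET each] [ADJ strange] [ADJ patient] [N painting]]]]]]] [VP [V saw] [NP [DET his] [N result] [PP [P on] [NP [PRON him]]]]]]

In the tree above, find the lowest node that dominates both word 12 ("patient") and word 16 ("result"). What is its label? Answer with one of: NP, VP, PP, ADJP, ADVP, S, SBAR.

S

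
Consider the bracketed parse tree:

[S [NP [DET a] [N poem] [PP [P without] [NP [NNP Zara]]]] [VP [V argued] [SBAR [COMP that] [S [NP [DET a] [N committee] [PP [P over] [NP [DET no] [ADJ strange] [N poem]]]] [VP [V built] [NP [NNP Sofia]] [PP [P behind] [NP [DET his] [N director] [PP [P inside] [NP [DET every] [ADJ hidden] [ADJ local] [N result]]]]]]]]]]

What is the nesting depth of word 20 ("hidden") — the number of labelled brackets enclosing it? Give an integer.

10

Counting open brackets not yet closed at "hidden": [S [VP [SBAR [S [VP [PP [NP [PP [NP [ADJ = 10.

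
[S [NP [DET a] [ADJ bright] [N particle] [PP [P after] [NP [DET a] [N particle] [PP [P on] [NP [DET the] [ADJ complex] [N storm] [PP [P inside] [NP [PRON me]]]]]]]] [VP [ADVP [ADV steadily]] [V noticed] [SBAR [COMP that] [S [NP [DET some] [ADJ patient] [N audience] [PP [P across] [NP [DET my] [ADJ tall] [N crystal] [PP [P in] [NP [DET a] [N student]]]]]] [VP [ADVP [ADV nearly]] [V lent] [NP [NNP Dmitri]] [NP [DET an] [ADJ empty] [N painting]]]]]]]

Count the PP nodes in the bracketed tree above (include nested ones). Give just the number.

5

Listing each PP by its span: [PP after a particle on the complex storm inside me]; [PP on the complex storm inside me]; [PP inside me]; [PP across my tall crystal in a student]; [PP in a student] — that makes 5.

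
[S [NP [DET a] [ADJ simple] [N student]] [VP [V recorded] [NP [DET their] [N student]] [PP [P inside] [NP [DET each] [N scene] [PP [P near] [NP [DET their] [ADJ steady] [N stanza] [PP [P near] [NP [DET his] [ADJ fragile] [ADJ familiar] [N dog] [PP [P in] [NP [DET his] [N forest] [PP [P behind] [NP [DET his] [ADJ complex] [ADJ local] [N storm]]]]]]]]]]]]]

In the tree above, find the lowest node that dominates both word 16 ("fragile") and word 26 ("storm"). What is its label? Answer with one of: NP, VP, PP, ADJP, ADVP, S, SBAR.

NP

Both words fall inside [NP his fragile familiar dog in his forest behind his complex local storm] (words 15–26), and no smaller constituent contains them both. Label: NP.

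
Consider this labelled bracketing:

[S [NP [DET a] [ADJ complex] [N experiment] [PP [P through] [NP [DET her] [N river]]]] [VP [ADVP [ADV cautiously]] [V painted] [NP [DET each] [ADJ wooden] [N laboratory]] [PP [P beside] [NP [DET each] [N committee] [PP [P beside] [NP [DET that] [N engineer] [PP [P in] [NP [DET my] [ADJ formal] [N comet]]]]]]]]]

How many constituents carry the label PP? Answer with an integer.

Scanning left to right, an opening `[PP` appears at word positions 4, 12, 15, 18 — 4 in total.

4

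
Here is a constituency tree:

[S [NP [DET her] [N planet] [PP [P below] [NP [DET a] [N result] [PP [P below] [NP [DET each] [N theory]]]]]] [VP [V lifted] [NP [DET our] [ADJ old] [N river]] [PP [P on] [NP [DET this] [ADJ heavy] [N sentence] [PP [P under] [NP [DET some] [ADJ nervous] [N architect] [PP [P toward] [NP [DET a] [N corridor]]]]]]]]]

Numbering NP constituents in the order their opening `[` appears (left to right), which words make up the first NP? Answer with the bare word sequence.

Opening `[NP` markers occur at word positions 1, 4, 7, 10, 14, 18, 22; the first of these opens the constituent [NP her planet below a result below each theory].

her planet below a result below each theory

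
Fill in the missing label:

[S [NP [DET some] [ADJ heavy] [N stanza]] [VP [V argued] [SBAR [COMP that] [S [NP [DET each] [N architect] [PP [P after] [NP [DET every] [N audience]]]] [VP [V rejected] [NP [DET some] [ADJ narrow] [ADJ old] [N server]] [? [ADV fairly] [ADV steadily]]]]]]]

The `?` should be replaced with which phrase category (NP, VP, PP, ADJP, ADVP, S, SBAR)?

Looking at what the `?` directly dominates — ADV 'fairly', ADV 'steadily' — this is an adverb phrase (ADVP).

ADVP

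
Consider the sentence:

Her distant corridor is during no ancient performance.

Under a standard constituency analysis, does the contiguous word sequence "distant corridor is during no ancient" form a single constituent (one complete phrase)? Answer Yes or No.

No

The smallest constituent containing the whole sequence is the clause [S her distant corridor is during no ancient performance], but the sequence is only part of it — it straddles the boundary between noun phrase "her distant corridor" and verb phrase "is during no ancient performance".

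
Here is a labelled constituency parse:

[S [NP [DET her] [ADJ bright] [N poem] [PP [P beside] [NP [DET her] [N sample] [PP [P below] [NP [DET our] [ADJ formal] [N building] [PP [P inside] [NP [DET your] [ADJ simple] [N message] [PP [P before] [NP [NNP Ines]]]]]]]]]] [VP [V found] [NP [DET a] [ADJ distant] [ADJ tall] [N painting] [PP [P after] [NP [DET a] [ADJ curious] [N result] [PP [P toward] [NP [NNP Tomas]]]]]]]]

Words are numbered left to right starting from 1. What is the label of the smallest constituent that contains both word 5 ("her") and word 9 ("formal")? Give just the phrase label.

NP

The smallest bracket enclosing both words is [NP her sample below our formal building inside your simple message before Ines], so the label is NP.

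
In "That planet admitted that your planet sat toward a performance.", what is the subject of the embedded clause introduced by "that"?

your planet

The subject of the embedded clause introduced by "that" is the NP immediately before the verb "sat": "your planet".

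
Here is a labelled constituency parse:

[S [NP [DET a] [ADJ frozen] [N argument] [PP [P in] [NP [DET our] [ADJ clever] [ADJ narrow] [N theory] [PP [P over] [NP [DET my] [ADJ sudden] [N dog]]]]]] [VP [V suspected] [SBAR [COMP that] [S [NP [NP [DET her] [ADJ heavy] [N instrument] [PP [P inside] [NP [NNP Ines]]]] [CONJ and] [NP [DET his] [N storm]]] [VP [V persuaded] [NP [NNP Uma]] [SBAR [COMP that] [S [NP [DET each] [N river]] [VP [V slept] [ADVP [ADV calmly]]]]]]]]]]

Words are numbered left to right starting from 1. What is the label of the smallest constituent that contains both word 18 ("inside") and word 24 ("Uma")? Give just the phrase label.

S

Both words fall inside [S her heavy instrument inside Ines and his storm persuaded Uma that each river slept calmly] (words 15–29), and no smaller constituent contains them both. Label: S.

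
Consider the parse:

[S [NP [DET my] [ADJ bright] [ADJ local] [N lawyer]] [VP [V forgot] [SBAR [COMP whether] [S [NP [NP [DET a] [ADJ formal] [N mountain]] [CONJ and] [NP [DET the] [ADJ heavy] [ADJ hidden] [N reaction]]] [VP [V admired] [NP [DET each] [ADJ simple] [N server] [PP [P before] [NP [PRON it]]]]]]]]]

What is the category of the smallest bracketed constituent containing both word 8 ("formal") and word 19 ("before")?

S

Both words fall inside [S a formal mountain and the heavy hidden reaction admired each simple server before it] (words 7–20), and no smaller constituent contains them both. Label: S.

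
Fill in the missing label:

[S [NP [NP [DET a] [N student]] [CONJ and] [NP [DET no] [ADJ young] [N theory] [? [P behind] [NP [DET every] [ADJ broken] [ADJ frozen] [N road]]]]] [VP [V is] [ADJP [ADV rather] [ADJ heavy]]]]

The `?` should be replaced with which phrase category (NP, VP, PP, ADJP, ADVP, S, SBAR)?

PP

A constituent whose immediate children are P 'behind', NP is a prepositional phrase: PP.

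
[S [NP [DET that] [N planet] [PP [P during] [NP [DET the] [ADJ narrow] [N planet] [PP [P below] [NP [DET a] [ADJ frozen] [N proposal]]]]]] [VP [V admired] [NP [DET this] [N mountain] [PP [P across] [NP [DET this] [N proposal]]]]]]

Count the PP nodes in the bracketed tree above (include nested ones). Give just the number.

3

Listing each PP by its span: [PP during the narrow planet below a frozen proposal]; [PP below a frozen proposal]; [PP across this proposal] — that makes 3.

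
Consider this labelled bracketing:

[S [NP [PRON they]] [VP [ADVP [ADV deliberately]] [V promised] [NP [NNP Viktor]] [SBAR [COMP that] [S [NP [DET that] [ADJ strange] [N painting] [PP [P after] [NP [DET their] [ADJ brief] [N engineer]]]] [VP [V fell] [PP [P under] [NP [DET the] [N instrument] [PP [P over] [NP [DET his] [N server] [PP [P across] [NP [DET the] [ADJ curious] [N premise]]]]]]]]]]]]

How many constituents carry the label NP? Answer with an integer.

7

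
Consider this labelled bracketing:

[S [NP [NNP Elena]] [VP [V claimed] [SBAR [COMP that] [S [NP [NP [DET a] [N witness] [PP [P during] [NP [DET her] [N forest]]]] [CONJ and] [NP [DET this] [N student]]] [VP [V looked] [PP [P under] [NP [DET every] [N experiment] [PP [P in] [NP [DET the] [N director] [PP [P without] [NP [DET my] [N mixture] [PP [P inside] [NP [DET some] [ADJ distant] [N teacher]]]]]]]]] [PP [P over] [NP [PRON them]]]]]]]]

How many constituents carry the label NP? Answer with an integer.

Listing each NP by its span: [NP Elena]; [NP a witness during her forest and this student]; [NP a witness during her forest]; [NP her forest]; [NP this student]; [NP every experiment in the director without my mixture inside some distant teacher] … — that makes 10.

10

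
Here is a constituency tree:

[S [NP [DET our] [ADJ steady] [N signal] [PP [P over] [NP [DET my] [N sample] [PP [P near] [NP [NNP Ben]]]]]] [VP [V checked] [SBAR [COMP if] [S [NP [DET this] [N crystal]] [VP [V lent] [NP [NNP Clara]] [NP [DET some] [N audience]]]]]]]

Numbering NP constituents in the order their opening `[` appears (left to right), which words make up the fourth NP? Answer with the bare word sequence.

this crystal

The NP opening brackets appear, in order, over: "our steady signal over my sample near Ben"; "my sample near Ben"; "Ben"; "this crystal"; "Clara"; "some audience". The fourth one spans "this crystal".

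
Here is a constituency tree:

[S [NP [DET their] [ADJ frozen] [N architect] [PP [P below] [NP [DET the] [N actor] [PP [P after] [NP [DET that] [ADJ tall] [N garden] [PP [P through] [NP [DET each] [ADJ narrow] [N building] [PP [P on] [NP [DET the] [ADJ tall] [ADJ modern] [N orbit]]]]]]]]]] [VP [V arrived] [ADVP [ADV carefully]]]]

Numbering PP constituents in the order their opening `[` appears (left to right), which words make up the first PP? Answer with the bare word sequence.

In left-to-right order the PP constituents are "below the actor after that tall garden through each narrow building on the tall modern orbit"; "after that tall garden through each narrow building on the tall modern orbit"; "through each narrow building on the tall modern orbit"; "on the tall modern orbit". Number 1 is "below the actor after that tall garden through each narrow building on the tall modern orbit".

below the actor after that tall garden through each narrow building on the tall modern orbit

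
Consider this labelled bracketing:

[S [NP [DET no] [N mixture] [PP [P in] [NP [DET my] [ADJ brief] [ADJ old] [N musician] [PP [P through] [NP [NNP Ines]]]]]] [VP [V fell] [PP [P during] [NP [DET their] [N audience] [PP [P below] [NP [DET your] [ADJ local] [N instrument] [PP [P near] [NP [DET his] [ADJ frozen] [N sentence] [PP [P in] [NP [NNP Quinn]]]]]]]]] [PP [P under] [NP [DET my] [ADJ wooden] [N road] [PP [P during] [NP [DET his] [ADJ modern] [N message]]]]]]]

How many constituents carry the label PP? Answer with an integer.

8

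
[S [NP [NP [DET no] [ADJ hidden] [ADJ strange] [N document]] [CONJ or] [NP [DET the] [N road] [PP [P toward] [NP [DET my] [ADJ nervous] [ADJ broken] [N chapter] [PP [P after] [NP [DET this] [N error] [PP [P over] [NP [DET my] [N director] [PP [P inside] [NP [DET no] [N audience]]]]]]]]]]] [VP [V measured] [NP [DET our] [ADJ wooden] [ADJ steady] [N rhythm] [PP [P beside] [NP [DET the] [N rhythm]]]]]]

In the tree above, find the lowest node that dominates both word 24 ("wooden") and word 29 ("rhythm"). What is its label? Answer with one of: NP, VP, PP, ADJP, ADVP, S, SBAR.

Both words fall inside [NP our wooden steady rhythm beside the rhythm] (words 23–29), and no smaller constituent contains them both. Label: NP.

NP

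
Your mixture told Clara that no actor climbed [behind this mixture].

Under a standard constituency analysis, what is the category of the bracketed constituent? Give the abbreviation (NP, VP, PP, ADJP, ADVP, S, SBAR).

"behind" is the head of the bracketed span, so the span is a prepositional phrase: PP.

PP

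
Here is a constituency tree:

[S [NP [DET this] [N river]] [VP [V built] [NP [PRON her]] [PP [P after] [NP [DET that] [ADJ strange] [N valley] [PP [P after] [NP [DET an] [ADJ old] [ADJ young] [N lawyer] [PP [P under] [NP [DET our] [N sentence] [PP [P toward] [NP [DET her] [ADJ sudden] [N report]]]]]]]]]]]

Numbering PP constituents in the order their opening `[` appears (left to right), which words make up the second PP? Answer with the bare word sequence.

after an old young lawyer under our sentence toward her sudden report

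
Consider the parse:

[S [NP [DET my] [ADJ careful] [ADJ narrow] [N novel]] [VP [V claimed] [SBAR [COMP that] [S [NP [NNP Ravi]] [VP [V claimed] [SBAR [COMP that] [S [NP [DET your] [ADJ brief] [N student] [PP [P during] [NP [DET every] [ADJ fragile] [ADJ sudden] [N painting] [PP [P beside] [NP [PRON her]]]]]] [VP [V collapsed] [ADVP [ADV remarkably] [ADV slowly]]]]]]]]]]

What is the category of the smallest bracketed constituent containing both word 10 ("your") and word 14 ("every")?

The smallest bracket enclosing both words is [NP your brief student during every fragile sudden painting beside her], so the label is NP.

NP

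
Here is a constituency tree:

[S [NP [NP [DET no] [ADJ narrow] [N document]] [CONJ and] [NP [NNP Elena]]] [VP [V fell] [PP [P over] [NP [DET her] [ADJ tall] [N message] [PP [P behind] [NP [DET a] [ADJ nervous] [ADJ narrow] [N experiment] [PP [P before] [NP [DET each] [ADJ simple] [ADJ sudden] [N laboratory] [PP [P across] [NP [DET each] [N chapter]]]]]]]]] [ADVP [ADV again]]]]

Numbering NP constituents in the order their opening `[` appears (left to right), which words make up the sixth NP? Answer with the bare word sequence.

In left-to-right order the NP constituents are "no narrow document and Elena"; "no narrow document"; "Elena"; "her tall message behind a nervous narrow experiment before each simple sudden laboratory across each chapter"; "a nervous narrow experiment before each simple sudden laboratory across each chapter"; "each simple sudden laboratory across each chapter"; "each chapter". Number 6 is "each simple sudden laboratory across each chapter".

each simple sudden laboratory across each chapter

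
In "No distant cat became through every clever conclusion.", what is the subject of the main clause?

no distant cat

In the main clause the verb is "became"; the NP preceding it, "no distant cat", is the subject.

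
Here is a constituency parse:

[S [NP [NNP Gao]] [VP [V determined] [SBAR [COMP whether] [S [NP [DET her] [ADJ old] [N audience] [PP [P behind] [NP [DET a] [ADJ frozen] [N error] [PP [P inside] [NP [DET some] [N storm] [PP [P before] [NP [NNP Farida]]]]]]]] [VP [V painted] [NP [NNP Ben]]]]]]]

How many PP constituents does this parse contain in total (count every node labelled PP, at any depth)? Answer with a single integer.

3

The PP constituents are: [PP behind a frozen error inside some storm before Farida]; [PP inside some storm before Farida]; [PP before Farida]. Total: 3.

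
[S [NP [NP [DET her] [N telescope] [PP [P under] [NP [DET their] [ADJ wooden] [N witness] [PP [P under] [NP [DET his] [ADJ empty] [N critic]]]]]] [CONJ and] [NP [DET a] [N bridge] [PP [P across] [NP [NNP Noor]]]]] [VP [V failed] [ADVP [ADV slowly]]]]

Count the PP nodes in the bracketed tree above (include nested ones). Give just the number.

3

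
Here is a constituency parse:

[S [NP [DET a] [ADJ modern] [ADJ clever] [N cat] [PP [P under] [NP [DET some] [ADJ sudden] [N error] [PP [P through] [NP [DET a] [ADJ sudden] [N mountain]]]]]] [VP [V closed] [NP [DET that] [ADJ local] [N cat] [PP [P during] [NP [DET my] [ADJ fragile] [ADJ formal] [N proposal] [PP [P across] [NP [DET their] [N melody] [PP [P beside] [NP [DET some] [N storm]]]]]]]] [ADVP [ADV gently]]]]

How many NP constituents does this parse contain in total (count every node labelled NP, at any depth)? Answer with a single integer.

7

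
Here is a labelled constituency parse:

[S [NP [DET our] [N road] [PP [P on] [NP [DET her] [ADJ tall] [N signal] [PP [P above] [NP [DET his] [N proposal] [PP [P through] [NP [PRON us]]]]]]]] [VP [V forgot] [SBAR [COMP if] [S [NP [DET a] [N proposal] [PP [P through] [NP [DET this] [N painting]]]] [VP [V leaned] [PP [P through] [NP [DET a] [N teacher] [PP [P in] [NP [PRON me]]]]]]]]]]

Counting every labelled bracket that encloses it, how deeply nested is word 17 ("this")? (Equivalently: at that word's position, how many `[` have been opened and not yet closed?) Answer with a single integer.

8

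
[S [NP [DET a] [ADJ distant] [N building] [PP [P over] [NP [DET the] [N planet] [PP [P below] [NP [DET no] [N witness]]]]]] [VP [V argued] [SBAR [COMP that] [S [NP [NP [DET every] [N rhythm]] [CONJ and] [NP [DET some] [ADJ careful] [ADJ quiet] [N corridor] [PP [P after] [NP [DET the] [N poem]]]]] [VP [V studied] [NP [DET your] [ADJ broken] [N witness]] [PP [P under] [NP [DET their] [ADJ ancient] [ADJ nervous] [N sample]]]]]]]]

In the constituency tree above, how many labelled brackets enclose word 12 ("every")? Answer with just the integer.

Path from the root down to the word: S → VP → SBAR → S → NP → NP → DET. That is 7 enclosing brackets.

7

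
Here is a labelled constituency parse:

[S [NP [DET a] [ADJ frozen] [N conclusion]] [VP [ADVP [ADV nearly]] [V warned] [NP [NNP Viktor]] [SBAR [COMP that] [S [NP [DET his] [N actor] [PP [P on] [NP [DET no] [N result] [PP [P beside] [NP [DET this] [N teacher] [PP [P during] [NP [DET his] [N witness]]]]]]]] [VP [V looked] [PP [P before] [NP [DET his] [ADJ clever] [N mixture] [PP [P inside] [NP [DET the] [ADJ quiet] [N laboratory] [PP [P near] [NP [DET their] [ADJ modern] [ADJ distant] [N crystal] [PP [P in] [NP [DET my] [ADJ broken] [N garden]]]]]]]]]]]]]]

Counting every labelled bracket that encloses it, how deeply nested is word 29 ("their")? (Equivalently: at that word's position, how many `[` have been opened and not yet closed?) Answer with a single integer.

12

Path from the root down to the word: S → VP → SBAR → S → VP → PP → NP → PP → NP → PP → NP → DET. That is 12 enclosing brackets.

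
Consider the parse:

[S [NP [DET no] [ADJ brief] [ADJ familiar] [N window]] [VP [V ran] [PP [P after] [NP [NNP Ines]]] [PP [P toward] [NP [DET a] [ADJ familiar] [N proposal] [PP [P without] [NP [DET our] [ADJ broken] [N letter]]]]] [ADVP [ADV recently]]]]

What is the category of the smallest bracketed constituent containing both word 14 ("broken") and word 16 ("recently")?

VP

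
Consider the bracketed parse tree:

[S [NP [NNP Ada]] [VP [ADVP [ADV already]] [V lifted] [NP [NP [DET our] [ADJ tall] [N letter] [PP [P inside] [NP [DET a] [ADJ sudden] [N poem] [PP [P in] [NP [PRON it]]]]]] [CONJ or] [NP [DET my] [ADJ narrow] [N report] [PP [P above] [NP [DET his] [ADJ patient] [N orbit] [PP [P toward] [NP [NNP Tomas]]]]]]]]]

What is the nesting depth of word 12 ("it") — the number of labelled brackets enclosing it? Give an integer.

9

Path from the root down to the word: S → VP → NP → NP → PP → NP → PP → NP → PRON. That is 9 enclosing brackets.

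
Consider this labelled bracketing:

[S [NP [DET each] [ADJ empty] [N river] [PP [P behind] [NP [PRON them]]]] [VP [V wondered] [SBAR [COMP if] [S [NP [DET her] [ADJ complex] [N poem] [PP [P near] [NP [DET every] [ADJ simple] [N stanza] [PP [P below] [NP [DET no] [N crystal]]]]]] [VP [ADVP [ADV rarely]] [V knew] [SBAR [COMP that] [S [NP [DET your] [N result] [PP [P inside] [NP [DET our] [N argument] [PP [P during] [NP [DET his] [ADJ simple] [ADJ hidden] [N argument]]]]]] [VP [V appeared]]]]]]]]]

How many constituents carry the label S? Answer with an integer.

3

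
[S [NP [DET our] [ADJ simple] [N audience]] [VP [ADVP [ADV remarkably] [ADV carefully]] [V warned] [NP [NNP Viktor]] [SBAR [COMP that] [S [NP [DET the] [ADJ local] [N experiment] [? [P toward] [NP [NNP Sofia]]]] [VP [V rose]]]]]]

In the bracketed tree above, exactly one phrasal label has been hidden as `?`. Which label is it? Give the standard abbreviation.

The `?` node immediately contains: P 'toward', NP. That is the internal structure of a prepositional phrase, so the label is PP.

PP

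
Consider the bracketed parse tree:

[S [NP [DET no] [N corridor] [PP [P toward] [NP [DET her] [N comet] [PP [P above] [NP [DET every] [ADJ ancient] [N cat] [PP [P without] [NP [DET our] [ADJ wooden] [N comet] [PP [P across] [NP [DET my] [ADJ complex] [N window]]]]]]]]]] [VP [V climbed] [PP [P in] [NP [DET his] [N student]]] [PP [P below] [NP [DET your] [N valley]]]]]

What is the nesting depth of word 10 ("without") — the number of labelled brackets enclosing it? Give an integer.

The word sits inside P, which is inside PP, inside NP, inside PP, inside NP, inside PP, inside NP, inside S — 8 brackets in all.

8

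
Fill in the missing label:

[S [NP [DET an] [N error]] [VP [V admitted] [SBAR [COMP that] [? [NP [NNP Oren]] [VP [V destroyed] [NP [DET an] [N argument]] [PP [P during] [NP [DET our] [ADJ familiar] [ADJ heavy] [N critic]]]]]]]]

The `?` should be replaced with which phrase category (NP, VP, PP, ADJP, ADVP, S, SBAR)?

S

Looking at what the `?` directly dominates — NP, VP — this is a clause (S).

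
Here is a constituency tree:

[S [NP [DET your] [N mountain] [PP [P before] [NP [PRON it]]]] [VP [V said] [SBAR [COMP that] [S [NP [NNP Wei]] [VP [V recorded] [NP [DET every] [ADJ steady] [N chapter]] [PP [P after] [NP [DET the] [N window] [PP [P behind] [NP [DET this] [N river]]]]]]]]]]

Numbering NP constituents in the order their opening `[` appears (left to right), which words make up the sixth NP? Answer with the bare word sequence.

this river

Opening `[NP` markers occur at word positions 1, 4, 7, 9, 13, 16; the sixth of these opens the constituent [NP this river].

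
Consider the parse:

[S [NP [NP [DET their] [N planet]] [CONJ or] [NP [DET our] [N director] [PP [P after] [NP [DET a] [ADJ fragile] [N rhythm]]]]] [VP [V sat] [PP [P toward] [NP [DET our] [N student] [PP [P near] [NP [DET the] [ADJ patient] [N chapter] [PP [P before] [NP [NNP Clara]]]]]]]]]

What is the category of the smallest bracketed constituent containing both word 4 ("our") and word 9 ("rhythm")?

Word 4 lies under S → NP → NP → DET; word 9 lies under S → NP → NP → PP → NP → N. The lowest shared node is the NP.

NP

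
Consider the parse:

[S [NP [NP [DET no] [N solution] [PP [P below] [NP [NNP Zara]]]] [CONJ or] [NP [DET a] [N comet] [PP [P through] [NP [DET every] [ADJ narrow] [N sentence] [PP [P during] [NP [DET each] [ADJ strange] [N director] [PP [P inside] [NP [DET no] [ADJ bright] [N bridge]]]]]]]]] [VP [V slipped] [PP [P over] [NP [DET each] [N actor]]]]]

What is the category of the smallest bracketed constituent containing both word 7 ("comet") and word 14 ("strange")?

Both words fall inside [NP a comet through every narrow sentence during each strange director inside no bright bridge] (words 6–19), and no smaller constituent contains them both. Label: NP.

NP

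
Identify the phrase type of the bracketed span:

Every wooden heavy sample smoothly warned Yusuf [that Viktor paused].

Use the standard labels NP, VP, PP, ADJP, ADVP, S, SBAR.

SBAR

The bracketed span "that Viktor paused" is headed by "that", making it a subordinate clause (SBAR).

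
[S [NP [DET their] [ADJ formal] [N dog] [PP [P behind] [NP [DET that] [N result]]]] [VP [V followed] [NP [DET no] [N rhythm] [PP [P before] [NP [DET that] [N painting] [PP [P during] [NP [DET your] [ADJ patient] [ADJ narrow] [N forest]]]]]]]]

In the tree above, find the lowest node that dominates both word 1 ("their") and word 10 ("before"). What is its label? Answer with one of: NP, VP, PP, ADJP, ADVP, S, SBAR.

The smallest bracket enclosing both words is [S their formal dog behind that result followed no rhythm before that painting during your patient narrow forest], so the label is S.

S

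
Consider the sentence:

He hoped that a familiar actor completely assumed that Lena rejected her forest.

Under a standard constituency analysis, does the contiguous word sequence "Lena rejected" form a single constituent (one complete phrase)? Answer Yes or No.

No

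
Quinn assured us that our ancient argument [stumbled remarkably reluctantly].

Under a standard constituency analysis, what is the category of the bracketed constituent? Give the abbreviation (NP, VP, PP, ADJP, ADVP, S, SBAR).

The span is built around the verb "stumbled" — a verb phrase (VP).

VP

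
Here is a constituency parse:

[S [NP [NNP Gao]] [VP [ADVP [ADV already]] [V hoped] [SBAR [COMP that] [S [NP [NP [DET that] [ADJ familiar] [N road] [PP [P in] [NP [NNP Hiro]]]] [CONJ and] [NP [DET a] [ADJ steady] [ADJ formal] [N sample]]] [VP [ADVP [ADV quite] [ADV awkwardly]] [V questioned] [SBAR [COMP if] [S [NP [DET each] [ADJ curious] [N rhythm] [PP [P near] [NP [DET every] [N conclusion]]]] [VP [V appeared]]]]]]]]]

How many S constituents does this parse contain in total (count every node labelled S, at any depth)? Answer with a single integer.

Scanning left to right, an opening `[S` appears at word positions 1, 5, 19 — 3 in total.

3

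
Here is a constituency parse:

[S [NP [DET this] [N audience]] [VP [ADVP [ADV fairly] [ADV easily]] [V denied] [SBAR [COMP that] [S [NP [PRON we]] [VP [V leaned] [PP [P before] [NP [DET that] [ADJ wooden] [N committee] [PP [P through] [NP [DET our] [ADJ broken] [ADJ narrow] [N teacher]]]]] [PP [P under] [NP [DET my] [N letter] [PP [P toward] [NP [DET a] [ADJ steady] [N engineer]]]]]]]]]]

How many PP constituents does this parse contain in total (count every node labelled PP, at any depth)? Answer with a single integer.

4

Scanning left to right, an opening `[PP` appears at word positions 9, 13, 18, 21 — 4 in total.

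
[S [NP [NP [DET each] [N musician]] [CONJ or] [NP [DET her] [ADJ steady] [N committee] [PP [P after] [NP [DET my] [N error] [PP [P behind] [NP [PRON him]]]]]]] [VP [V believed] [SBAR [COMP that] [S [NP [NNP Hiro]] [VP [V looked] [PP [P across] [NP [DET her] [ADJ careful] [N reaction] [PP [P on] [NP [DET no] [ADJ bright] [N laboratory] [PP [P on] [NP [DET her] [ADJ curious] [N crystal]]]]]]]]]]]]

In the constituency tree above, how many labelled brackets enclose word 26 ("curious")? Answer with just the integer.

12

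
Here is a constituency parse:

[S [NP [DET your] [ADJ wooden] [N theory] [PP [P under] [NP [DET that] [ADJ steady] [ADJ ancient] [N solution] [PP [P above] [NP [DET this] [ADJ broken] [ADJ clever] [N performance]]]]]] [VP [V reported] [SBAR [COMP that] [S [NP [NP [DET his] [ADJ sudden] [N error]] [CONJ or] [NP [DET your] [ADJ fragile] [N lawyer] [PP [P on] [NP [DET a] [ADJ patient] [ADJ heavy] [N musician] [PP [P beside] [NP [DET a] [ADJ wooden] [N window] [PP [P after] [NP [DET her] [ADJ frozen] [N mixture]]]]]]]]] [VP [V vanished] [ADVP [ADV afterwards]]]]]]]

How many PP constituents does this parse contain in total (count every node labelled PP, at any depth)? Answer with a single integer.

Scanning left to right, an opening `[PP` appears at word positions 4, 9, 23, 28, 32 — 5 in total.

5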